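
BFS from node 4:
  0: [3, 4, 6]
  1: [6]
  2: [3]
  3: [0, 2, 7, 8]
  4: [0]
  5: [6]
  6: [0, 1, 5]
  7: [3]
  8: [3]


Visit 4, enqueue [0]
Visit 0, enqueue [3, 6]
Visit 3, enqueue [2, 7, 8]
Visit 6, enqueue [1, 5]
Visit 2, enqueue []
Visit 7, enqueue []
Visit 8, enqueue []
Visit 1, enqueue []
Visit 5, enqueue []

BFS order: [4, 0, 3, 6, 2, 7, 8, 1, 5]


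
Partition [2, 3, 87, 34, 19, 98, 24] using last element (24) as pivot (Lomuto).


Pivot: 24
  2 <= 24: advance i (no swap)
  3 <= 24: advance i (no swap)
  19 <= 24: swap -> [2, 3, 19, 34, 87, 98, 24]
Place pivot at 3: [2, 3, 19, 24, 87, 98, 34]

Partitioned: [2, 3, 19, 24, 87, 98, 34]


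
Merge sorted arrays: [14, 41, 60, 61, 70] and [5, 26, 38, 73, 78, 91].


Take 5 from B
Take 14 from A
Take 26 from B
Take 38 from B
Take 41 from A
Take 60 from A
Take 61 from A
Take 70 from A

Merged: [5, 14, 26, 38, 41, 60, 61, 70, 73, 78, 91]


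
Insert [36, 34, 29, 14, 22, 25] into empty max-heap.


Insert 36: [36]
Insert 34: [36, 34]
Insert 29: [36, 34, 29]
Insert 14: [36, 34, 29, 14]
Insert 22: [36, 34, 29, 14, 22]
Insert 25: [36, 34, 29, 14, 22, 25]

Final heap: [36, 34, 29, 14, 22, 25]


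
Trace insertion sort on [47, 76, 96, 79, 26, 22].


Initial: [47, 76, 96, 79, 26, 22]
Insert 76: [47, 76, 96, 79, 26, 22]
Insert 96: [47, 76, 96, 79, 26, 22]
Insert 79: [47, 76, 79, 96, 26, 22]
Insert 26: [26, 47, 76, 79, 96, 22]
Insert 22: [22, 26, 47, 76, 79, 96]

Sorted: [22, 26, 47, 76, 79, 96]


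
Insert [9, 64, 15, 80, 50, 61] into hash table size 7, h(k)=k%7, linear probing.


Insert 9: h=2 -> slot 2
Insert 64: h=1 -> slot 1
Insert 15: h=1, 2 probes -> slot 3
Insert 80: h=3, 1 probes -> slot 4
Insert 50: h=1, 4 probes -> slot 5
Insert 61: h=5, 1 probes -> slot 6

Table: [None, 64, 9, 15, 80, 50, 61]


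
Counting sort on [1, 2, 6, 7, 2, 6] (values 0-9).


Input: [1, 2, 6, 7, 2, 6]
Counts: [0, 1, 2, 0, 0, 0, 2, 1, 0, 0]

Sorted: [1, 2, 2, 6, 6, 7]


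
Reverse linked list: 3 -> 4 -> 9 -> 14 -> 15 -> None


Step 1: curr=3, set curr.next=prev(None) | reversed so far: 3
Step 2: curr=4, set curr.next=prev(3) | reversed so far: 4 -> 3
Step 3: curr=9, set curr.next=prev(4) | reversed so far: 9 -> 4 -> 3
Step 4: curr=14, set curr.next=prev(9) | reversed so far: 14 -> 9 -> 4 -> 3
Step 5: curr=15, set curr.next=prev(14) | reversed so far: 15 -> 14 -> 9 -> 4 -> 3

15 -> 14 -> 9 -> 4 -> 3 -> None


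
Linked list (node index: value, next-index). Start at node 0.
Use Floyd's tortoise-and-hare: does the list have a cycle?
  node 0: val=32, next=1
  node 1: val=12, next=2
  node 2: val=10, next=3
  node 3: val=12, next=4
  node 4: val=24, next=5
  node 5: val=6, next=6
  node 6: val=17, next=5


Floyd's tortoise (slow, +1) and hare (fast, +2):
  init: slow=0, fast=0
  step 1: slow=1, fast=2
  step 2: slow=2, fast=4
  step 3: slow=3, fast=6
  step 4: slow=4, fast=6
  step 5: slow=5, fast=6
  step 6: slow=6, fast=6
  slow == fast at node 6: cycle detected

Cycle: yes


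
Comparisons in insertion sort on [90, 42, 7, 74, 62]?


Algorithm: insertion sort
Input: [90, 42, 7, 74, 62]
Sorted: [7, 42, 62, 74, 90]

8


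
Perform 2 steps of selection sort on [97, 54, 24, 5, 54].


Initial: [97, 54, 24, 5, 54]
Step 1: min=5 at 3
  Swap: [5, 54, 24, 97, 54]
Step 2: min=24 at 2
  Swap: [5, 24, 54, 97, 54]

After 2 steps: [5, 24, 54, 97, 54]


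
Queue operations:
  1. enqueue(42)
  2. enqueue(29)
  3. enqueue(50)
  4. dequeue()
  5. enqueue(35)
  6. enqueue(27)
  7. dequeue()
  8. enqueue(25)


enqueue(42) -> [42]
enqueue(29) -> [42, 29]
enqueue(50) -> [42, 29, 50]
dequeue()->42, [29, 50]
enqueue(35) -> [29, 50, 35]
enqueue(27) -> [29, 50, 35, 27]
dequeue()->29, [50, 35, 27]
enqueue(25) -> [50, 35, 27, 25]

Final queue: [50, 35, 27, 25]


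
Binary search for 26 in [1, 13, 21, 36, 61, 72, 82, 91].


Step 1: lo=0, hi=7, mid=3, val=36
Step 2: lo=0, hi=2, mid=1, val=13
Step 3: lo=2, hi=2, mid=2, val=21

Not found


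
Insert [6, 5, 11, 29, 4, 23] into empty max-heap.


Insert 6: [6]
Insert 5: [6, 5]
Insert 11: [11, 5, 6]
Insert 29: [29, 11, 6, 5]
Insert 4: [29, 11, 6, 5, 4]
Insert 23: [29, 11, 23, 5, 4, 6]

Final heap: [29, 11, 23, 5, 4, 6]


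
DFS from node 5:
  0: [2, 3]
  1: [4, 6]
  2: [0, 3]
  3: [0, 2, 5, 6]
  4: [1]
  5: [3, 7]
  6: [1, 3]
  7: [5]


Visit 5, push [7, 3]
Visit 3, push [6, 2, 0]
Visit 0, push [2]
Visit 2, push []
Visit 6, push [1]
Visit 1, push [4]
Visit 4, push []
Visit 7, push []

DFS order: [5, 3, 0, 2, 6, 1, 4, 7]


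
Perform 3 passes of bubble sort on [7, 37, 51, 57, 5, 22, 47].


Initial: [7, 37, 51, 57, 5, 22, 47]
Pass 1: [7, 37, 51, 5, 22, 47, 57] (3 swaps)
Pass 2: [7, 37, 5, 22, 47, 51, 57] (3 swaps)
Pass 3: [7, 5, 22, 37, 47, 51, 57] (2 swaps)

After 3 passes: [7, 5, 22, 37, 47, 51, 57]


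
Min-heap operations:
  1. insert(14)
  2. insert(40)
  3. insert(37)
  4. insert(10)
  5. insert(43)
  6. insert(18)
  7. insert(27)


insert(14) -> [14]
insert(40) -> [14, 40]
insert(37) -> [14, 40, 37]
insert(10) -> [10, 14, 37, 40]
insert(43) -> [10, 14, 37, 40, 43]
insert(18) -> [10, 14, 18, 40, 43, 37]
insert(27) -> [10, 14, 18, 40, 43, 37, 27]

Final heap: [10, 14, 18, 40, 43, 37, 27]


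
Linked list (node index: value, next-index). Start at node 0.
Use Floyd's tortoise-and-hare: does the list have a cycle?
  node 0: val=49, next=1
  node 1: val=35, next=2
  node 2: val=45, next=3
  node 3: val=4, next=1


Floyd's tortoise (slow, +1) and hare (fast, +2):
  init: slow=0, fast=0
  step 1: slow=1, fast=2
  step 2: slow=2, fast=1
  step 3: slow=3, fast=3
  slow == fast at node 3: cycle detected

Cycle: yes


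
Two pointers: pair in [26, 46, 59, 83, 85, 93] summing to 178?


lo=0(26)+hi=5(93)=119
lo=1(46)+hi=5(93)=139
lo=2(59)+hi=5(93)=152
lo=3(83)+hi=5(93)=176
lo=4(85)+hi=5(93)=178

Yes: 85+93=178


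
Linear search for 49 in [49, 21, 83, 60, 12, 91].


i=0: 49==49 found!

Found at 0, 1 comps


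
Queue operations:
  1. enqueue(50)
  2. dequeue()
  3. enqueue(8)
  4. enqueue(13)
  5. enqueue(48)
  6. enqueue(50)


enqueue(50) -> [50]
dequeue()->50, []
enqueue(8) -> [8]
enqueue(13) -> [8, 13]
enqueue(48) -> [8, 13, 48]
enqueue(50) -> [8, 13, 48, 50]

Final queue: [8, 13, 48, 50]


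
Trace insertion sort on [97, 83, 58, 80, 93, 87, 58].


Initial: [97, 83, 58, 80, 93, 87, 58]
Insert 83: [83, 97, 58, 80, 93, 87, 58]
Insert 58: [58, 83, 97, 80, 93, 87, 58]
Insert 80: [58, 80, 83, 97, 93, 87, 58]
Insert 93: [58, 80, 83, 93, 97, 87, 58]
Insert 87: [58, 80, 83, 87, 93, 97, 58]
Insert 58: [58, 58, 80, 83, 87, 93, 97]

Sorted: [58, 58, 80, 83, 87, 93, 97]


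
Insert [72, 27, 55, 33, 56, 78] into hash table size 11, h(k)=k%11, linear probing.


Insert 72: h=6 -> slot 6
Insert 27: h=5 -> slot 5
Insert 55: h=0 -> slot 0
Insert 33: h=0, 1 probes -> slot 1
Insert 56: h=1, 1 probes -> slot 2
Insert 78: h=1, 2 probes -> slot 3

Table: [55, 33, 56, 78, None, 27, 72, None, None, None, None]


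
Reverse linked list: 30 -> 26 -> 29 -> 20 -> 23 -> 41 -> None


Step 1: curr=30, set curr.next=prev(None) | reversed so far: 30
Step 2: curr=26, set curr.next=prev(30) | reversed so far: 26 -> 30
Step 3: curr=29, set curr.next=prev(26) | reversed so far: 29 -> 26 -> 30
Step 4: curr=20, set curr.next=prev(29) | reversed so far: 20 -> 29 -> 26 -> 30
Step 5: curr=23, set curr.next=prev(20) | reversed so far: 23 -> 20 -> 29 -> 26 -> 30
Step 6: curr=41, set curr.next=prev(23) | reversed so far: 41 -> 23 -> 20 -> 29 -> 26 -> 30

41 -> 23 -> 20 -> 29 -> 26 -> 30 -> None


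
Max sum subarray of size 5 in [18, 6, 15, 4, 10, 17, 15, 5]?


[0:5]: 53
[1:6]: 52
[2:7]: 61
[3:8]: 51

Max: 61 at [2:7]


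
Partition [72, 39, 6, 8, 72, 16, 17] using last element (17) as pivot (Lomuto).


Pivot: 17
  6 <= 17: swap -> [6, 39, 72, 8, 72, 16, 17]
  8 <= 17: swap -> [6, 8, 72, 39, 72, 16, 17]
  16 <= 17: swap -> [6, 8, 16, 39, 72, 72, 17]
Place pivot at 3: [6, 8, 16, 17, 72, 72, 39]

Partitioned: [6, 8, 16, 17, 72, 72, 39]


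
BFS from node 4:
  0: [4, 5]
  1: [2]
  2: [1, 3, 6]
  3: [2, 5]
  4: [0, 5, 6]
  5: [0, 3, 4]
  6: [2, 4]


Visit 4, enqueue [0, 5, 6]
Visit 0, enqueue []
Visit 5, enqueue [3]
Visit 6, enqueue [2]
Visit 3, enqueue []
Visit 2, enqueue [1]
Visit 1, enqueue []

BFS order: [4, 0, 5, 6, 3, 2, 1]


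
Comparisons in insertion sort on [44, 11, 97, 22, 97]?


Algorithm: insertion sort
Input: [44, 11, 97, 22, 97]
Sorted: [11, 22, 44, 97, 97]

6


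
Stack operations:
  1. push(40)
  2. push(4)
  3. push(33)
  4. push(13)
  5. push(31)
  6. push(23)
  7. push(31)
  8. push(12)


push(40) -> [40]
push(4) -> [40, 4]
push(33) -> [40, 4, 33]
push(13) -> [40, 4, 33, 13]
push(31) -> [40, 4, 33, 13, 31]
push(23) -> [40, 4, 33, 13, 31, 23]
push(31) -> [40, 4, 33, 13, 31, 23, 31]
push(12) -> [40, 4, 33, 13, 31, 23, 31, 12]

Final stack: [40, 4, 33, 13, 31, 23, 31, 12]


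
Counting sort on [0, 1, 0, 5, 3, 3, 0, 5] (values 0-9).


Input: [0, 1, 0, 5, 3, 3, 0, 5]
Counts: [3, 1, 0, 2, 0, 2, 0, 0, 0, 0]

Sorted: [0, 0, 0, 1, 3, 3, 5, 5]


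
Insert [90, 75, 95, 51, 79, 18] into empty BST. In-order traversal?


Insert 90: root
Insert 75: L from 90
Insert 95: R from 90
Insert 51: L from 90 -> L from 75
Insert 79: L from 90 -> R from 75
Insert 18: L from 90 -> L from 75 -> L from 51

In-order: [18, 51, 75, 79, 90, 95]


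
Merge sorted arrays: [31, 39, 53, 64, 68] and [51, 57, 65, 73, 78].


Take 31 from A
Take 39 from A
Take 51 from B
Take 53 from A
Take 57 from B
Take 64 from A
Take 65 from B
Take 68 from A

Merged: [31, 39, 51, 53, 57, 64, 65, 68, 73, 78]


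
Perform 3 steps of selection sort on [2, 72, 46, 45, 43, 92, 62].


Initial: [2, 72, 46, 45, 43, 92, 62]
Step 1: min=2 at 0
  Swap: [2, 72, 46, 45, 43, 92, 62]
Step 2: min=43 at 4
  Swap: [2, 43, 46, 45, 72, 92, 62]
Step 3: min=45 at 3
  Swap: [2, 43, 45, 46, 72, 92, 62]

After 3 steps: [2, 43, 45, 46, 72, 92, 62]


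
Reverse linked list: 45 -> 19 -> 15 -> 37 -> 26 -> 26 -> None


Step 1: curr=45, set curr.next=prev(None) | reversed so far: 45
Step 2: curr=19, set curr.next=prev(45) | reversed so far: 19 -> 45
Step 3: curr=15, set curr.next=prev(19) | reversed so far: 15 -> 19 -> 45
Step 4: curr=37, set curr.next=prev(15) | reversed so far: 37 -> 15 -> 19 -> 45
Step 5: curr=26, set curr.next=prev(37) | reversed so far: 26 -> 37 -> 15 -> 19 -> 45
Step 6: curr=26, set curr.next=prev(26) | reversed so far: 26 -> 26 -> 37 -> 15 -> 19 -> 45

26 -> 26 -> 37 -> 15 -> 19 -> 45 -> None


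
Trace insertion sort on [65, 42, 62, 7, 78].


Initial: [65, 42, 62, 7, 78]
Insert 42: [42, 65, 62, 7, 78]
Insert 62: [42, 62, 65, 7, 78]
Insert 7: [7, 42, 62, 65, 78]
Insert 78: [7, 42, 62, 65, 78]

Sorted: [7, 42, 62, 65, 78]


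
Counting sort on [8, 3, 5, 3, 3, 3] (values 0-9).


Input: [8, 3, 5, 3, 3, 3]
Counts: [0, 0, 0, 4, 0, 1, 0, 0, 1, 0]

Sorted: [3, 3, 3, 3, 5, 8]


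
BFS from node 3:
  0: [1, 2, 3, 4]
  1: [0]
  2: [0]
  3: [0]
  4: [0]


Visit 3, enqueue [0]
Visit 0, enqueue [1, 2, 4]
Visit 1, enqueue []
Visit 2, enqueue []
Visit 4, enqueue []

BFS order: [3, 0, 1, 2, 4]


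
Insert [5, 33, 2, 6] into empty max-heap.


Insert 5: [5]
Insert 33: [33, 5]
Insert 2: [33, 5, 2]
Insert 6: [33, 6, 2, 5]

Final heap: [33, 6, 2, 5]


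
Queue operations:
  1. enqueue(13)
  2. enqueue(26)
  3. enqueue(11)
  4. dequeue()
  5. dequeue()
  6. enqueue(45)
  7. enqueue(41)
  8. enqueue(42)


enqueue(13) -> [13]
enqueue(26) -> [13, 26]
enqueue(11) -> [13, 26, 11]
dequeue()->13, [26, 11]
dequeue()->26, [11]
enqueue(45) -> [11, 45]
enqueue(41) -> [11, 45, 41]
enqueue(42) -> [11, 45, 41, 42]

Final queue: [11, 45, 41, 42]


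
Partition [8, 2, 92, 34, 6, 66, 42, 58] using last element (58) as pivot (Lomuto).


Pivot: 58
  8 <= 58: advance i (no swap)
  2 <= 58: advance i (no swap)
  34 <= 58: swap -> [8, 2, 34, 92, 6, 66, 42, 58]
  6 <= 58: swap -> [8, 2, 34, 6, 92, 66, 42, 58]
  42 <= 58: swap -> [8, 2, 34, 6, 42, 66, 92, 58]
Place pivot at 5: [8, 2, 34, 6, 42, 58, 92, 66]

Partitioned: [8, 2, 34, 6, 42, 58, 92, 66]


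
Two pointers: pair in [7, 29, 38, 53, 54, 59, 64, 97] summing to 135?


lo=0(7)+hi=7(97)=104
lo=1(29)+hi=7(97)=126
lo=2(38)+hi=7(97)=135

Yes: 38+97=135


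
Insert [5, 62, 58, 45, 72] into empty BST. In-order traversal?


Insert 5: root
Insert 62: R from 5
Insert 58: R from 5 -> L from 62
Insert 45: R from 5 -> L from 62 -> L from 58
Insert 72: R from 5 -> R from 62

In-order: [5, 45, 58, 62, 72]


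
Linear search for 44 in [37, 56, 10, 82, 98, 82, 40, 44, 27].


i=0: 37!=44
i=1: 56!=44
i=2: 10!=44
i=3: 82!=44
i=4: 98!=44
i=5: 82!=44
i=6: 40!=44
i=7: 44==44 found!

Found at 7, 8 comps


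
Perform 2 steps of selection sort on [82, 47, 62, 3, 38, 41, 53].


Initial: [82, 47, 62, 3, 38, 41, 53]
Step 1: min=3 at 3
  Swap: [3, 47, 62, 82, 38, 41, 53]
Step 2: min=38 at 4
  Swap: [3, 38, 62, 82, 47, 41, 53]

After 2 steps: [3, 38, 62, 82, 47, 41, 53]


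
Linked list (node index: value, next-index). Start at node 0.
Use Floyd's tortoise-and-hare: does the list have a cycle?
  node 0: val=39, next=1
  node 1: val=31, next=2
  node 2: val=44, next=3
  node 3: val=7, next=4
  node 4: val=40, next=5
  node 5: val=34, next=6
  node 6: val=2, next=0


Floyd's tortoise (slow, +1) and hare (fast, +2):
  init: slow=0, fast=0
  step 1: slow=1, fast=2
  step 2: slow=2, fast=4
  step 3: slow=3, fast=6
  step 4: slow=4, fast=1
  step 5: slow=5, fast=3
  step 6: slow=6, fast=5
  step 7: slow=0, fast=0
  slow == fast at node 0: cycle detected

Cycle: yes


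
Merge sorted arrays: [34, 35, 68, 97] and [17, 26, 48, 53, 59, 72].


Take 17 from B
Take 26 from B
Take 34 from A
Take 35 from A
Take 48 from B
Take 53 from B
Take 59 from B
Take 68 from A
Take 72 from B

Merged: [17, 26, 34, 35, 48, 53, 59, 68, 72, 97]


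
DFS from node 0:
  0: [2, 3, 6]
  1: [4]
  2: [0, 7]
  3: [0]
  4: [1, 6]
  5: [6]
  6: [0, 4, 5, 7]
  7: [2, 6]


Visit 0, push [6, 3, 2]
Visit 2, push [7]
Visit 7, push [6]
Visit 6, push [5, 4]
Visit 4, push [1]
Visit 1, push []
Visit 5, push []
Visit 3, push []

DFS order: [0, 2, 7, 6, 4, 1, 5, 3]


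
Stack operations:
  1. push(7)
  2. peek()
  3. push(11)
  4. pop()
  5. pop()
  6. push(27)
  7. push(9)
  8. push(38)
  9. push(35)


push(7) -> [7]
peek()->7
push(11) -> [7, 11]
pop()->11, [7]
pop()->7, []
push(27) -> [27]
push(9) -> [27, 9]
push(38) -> [27, 9, 38]
push(35) -> [27, 9, 38, 35]

Final stack: [27, 9, 38, 35]


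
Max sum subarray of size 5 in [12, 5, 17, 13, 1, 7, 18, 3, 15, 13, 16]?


[0:5]: 48
[1:6]: 43
[2:7]: 56
[3:8]: 42
[4:9]: 44
[5:10]: 56
[6:11]: 65

Max: 65 at [6:11]


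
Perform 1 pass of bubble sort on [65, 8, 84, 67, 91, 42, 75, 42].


Initial: [65, 8, 84, 67, 91, 42, 75, 42]
Pass 1: [8, 65, 67, 84, 42, 75, 42, 91] (5 swaps)

After 1 pass: [8, 65, 67, 84, 42, 75, 42, 91]


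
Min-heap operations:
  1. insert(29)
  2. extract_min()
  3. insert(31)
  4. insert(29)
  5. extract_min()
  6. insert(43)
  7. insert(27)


insert(29) -> [29]
extract_min()->29, []
insert(31) -> [31]
insert(29) -> [29, 31]
extract_min()->29, [31]
insert(43) -> [31, 43]
insert(27) -> [27, 43, 31]

Final heap: [27, 43, 31]


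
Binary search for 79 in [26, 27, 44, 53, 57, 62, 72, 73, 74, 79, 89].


Step 1: lo=0, hi=10, mid=5, val=62
Step 2: lo=6, hi=10, mid=8, val=74
Step 3: lo=9, hi=10, mid=9, val=79

Found at index 9


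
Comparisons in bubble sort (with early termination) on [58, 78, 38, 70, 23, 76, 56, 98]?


Algorithm: bubble sort (with early termination)
Input: [58, 78, 38, 70, 23, 76, 56, 98]
Sorted: [23, 38, 56, 58, 70, 76, 78, 98]

25


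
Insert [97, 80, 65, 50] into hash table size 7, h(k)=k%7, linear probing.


Insert 97: h=6 -> slot 6
Insert 80: h=3 -> slot 3
Insert 65: h=2 -> slot 2
Insert 50: h=1 -> slot 1

Table: [None, 50, 65, 80, None, None, 97]


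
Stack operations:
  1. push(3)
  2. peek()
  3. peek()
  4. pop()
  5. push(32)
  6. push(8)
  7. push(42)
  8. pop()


push(3) -> [3]
peek()->3
peek()->3
pop()->3, []
push(32) -> [32]
push(8) -> [32, 8]
push(42) -> [32, 8, 42]
pop()->42, [32, 8]

Final stack: [32, 8]


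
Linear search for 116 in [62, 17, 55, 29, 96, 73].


i=0: 62!=116
i=1: 17!=116
i=2: 55!=116
i=3: 29!=116
i=4: 96!=116
i=5: 73!=116

Not found, 6 comps


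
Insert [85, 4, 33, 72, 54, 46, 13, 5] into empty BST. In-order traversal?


Insert 85: root
Insert 4: L from 85
Insert 33: L from 85 -> R from 4
Insert 72: L from 85 -> R from 4 -> R from 33
Insert 54: L from 85 -> R from 4 -> R from 33 -> L from 72
Insert 46: L from 85 -> R from 4 -> R from 33 -> L from 72 -> L from 54
Insert 13: L from 85 -> R from 4 -> L from 33
Insert 5: L from 85 -> R from 4 -> L from 33 -> L from 13

In-order: [4, 5, 13, 33, 46, 54, 72, 85]


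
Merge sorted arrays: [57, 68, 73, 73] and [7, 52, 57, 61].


Take 7 from B
Take 52 from B
Take 57 from A
Take 57 from B
Take 61 from B

Merged: [7, 52, 57, 57, 61, 68, 73, 73]


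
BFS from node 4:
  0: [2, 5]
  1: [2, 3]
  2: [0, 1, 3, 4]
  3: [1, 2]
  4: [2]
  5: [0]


Visit 4, enqueue [2]
Visit 2, enqueue [0, 1, 3]
Visit 0, enqueue [5]
Visit 1, enqueue []
Visit 3, enqueue []
Visit 5, enqueue []

BFS order: [4, 2, 0, 1, 3, 5]


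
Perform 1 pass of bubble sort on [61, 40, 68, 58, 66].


Initial: [61, 40, 68, 58, 66]
Pass 1: [40, 61, 58, 66, 68] (3 swaps)

After 1 pass: [40, 61, 58, 66, 68]


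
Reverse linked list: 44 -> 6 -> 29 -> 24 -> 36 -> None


Step 1: curr=44, set curr.next=prev(None) | reversed so far: 44
Step 2: curr=6, set curr.next=prev(44) | reversed so far: 6 -> 44
Step 3: curr=29, set curr.next=prev(6) | reversed so far: 29 -> 6 -> 44
Step 4: curr=24, set curr.next=prev(29) | reversed so far: 24 -> 29 -> 6 -> 44
Step 5: curr=36, set curr.next=prev(24) | reversed so far: 36 -> 24 -> 29 -> 6 -> 44

36 -> 24 -> 29 -> 6 -> 44 -> None


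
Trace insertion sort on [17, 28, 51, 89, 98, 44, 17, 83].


Initial: [17, 28, 51, 89, 98, 44, 17, 83]
Insert 28: [17, 28, 51, 89, 98, 44, 17, 83]
Insert 51: [17, 28, 51, 89, 98, 44, 17, 83]
Insert 89: [17, 28, 51, 89, 98, 44, 17, 83]
Insert 98: [17, 28, 51, 89, 98, 44, 17, 83]
Insert 44: [17, 28, 44, 51, 89, 98, 17, 83]
Insert 17: [17, 17, 28, 44, 51, 89, 98, 83]
Insert 83: [17, 17, 28, 44, 51, 83, 89, 98]

Sorted: [17, 17, 28, 44, 51, 83, 89, 98]


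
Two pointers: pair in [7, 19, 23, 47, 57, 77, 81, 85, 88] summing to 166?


lo=0(7)+hi=8(88)=95
lo=1(19)+hi=8(88)=107
lo=2(23)+hi=8(88)=111
lo=3(47)+hi=8(88)=135
lo=4(57)+hi=8(88)=145
lo=5(77)+hi=8(88)=165
lo=6(81)+hi=8(88)=169
lo=6(81)+hi=7(85)=166

Yes: 81+85=166


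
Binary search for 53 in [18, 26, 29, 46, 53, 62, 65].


Step 1: lo=0, hi=6, mid=3, val=46
Step 2: lo=4, hi=6, mid=5, val=62
Step 3: lo=4, hi=4, mid=4, val=53

Found at index 4


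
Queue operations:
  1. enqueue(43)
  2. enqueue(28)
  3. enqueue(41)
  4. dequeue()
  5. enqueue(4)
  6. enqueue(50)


enqueue(43) -> [43]
enqueue(28) -> [43, 28]
enqueue(41) -> [43, 28, 41]
dequeue()->43, [28, 41]
enqueue(4) -> [28, 41, 4]
enqueue(50) -> [28, 41, 4, 50]

Final queue: [28, 41, 4, 50]


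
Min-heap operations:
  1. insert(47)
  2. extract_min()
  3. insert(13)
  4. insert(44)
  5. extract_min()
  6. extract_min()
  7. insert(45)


insert(47) -> [47]
extract_min()->47, []
insert(13) -> [13]
insert(44) -> [13, 44]
extract_min()->13, [44]
extract_min()->44, []
insert(45) -> [45]

Final heap: [45]


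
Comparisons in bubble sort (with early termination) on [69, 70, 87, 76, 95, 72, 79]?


Algorithm: bubble sort (with early termination)
Input: [69, 70, 87, 76, 95, 72, 79]
Sorted: [69, 70, 72, 76, 79, 87, 95]

18


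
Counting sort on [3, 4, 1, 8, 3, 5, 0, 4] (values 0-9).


Input: [3, 4, 1, 8, 3, 5, 0, 4]
Counts: [1, 1, 0, 2, 2, 1, 0, 0, 1, 0]

Sorted: [0, 1, 3, 3, 4, 4, 5, 8]


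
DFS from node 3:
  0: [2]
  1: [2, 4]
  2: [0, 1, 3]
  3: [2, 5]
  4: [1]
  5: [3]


Visit 3, push [5, 2]
Visit 2, push [1, 0]
Visit 0, push []
Visit 1, push [4]
Visit 4, push []
Visit 5, push []

DFS order: [3, 2, 0, 1, 4, 5]


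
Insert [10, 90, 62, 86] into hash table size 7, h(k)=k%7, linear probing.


Insert 10: h=3 -> slot 3
Insert 90: h=6 -> slot 6
Insert 62: h=6, 1 probes -> slot 0
Insert 86: h=2 -> slot 2

Table: [62, None, 86, 10, None, None, 90]


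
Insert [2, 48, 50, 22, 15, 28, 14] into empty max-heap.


Insert 2: [2]
Insert 48: [48, 2]
Insert 50: [50, 2, 48]
Insert 22: [50, 22, 48, 2]
Insert 15: [50, 22, 48, 2, 15]
Insert 28: [50, 22, 48, 2, 15, 28]
Insert 14: [50, 22, 48, 2, 15, 28, 14]

Final heap: [50, 22, 48, 2, 15, 28, 14]


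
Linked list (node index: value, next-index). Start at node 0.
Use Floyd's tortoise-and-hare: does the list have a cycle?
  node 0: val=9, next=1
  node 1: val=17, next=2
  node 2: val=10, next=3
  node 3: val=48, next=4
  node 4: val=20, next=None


Floyd's tortoise (slow, +1) and hare (fast, +2):
  init: slow=0, fast=0
  step 1: slow=1, fast=2
  step 2: slow=2, fast=4
  step 3: fast -> None, no cycle

Cycle: no


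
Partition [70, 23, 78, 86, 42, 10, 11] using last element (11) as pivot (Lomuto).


Pivot: 11
  10 <= 11: swap -> [10, 23, 78, 86, 42, 70, 11]
Place pivot at 1: [10, 11, 78, 86, 42, 70, 23]

Partitioned: [10, 11, 78, 86, 42, 70, 23]


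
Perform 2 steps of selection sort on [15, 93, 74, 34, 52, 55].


Initial: [15, 93, 74, 34, 52, 55]
Step 1: min=15 at 0
  Swap: [15, 93, 74, 34, 52, 55]
Step 2: min=34 at 3
  Swap: [15, 34, 74, 93, 52, 55]

After 2 steps: [15, 34, 74, 93, 52, 55]


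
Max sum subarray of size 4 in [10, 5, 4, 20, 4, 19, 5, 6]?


[0:4]: 39
[1:5]: 33
[2:6]: 47
[3:7]: 48
[4:8]: 34

Max: 48 at [3:7]


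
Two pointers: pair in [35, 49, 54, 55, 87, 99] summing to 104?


lo=0(35)+hi=5(99)=134
lo=0(35)+hi=4(87)=122
lo=0(35)+hi=3(55)=90
lo=1(49)+hi=3(55)=104

Yes: 49+55=104


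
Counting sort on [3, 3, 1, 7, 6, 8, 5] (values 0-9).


Input: [3, 3, 1, 7, 6, 8, 5]
Counts: [0, 1, 0, 2, 0, 1, 1, 1, 1, 0]

Sorted: [1, 3, 3, 5, 6, 7, 8]


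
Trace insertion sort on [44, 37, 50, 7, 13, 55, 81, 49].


Initial: [44, 37, 50, 7, 13, 55, 81, 49]
Insert 37: [37, 44, 50, 7, 13, 55, 81, 49]
Insert 50: [37, 44, 50, 7, 13, 55, 81, 49]
Insert 7: [7, 37, 44, 50, 13, 55, 81, 49]
Insert 13: [7, 13, 37, 44, 50, 55, 81, 49]
Insert 55: [7, 13, 37, 44, 50, 55, 81, 49]
Insert 81: [7, 13, 37, 44, 50, 55, 81, 49]
Insert 49: [7, 13, 37, 44, 49, 50, 55, 81]

Sorted: [7, 13, 37, 44, 49, 50, 55, 81]


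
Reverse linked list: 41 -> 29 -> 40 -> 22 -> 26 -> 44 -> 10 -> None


Step 1: curr=41, set curr.next=prev(None) | reversed so far: 41
Step 2: curr=29, set curr.next=prev(41) | reversed so far: 29 -> 41
Step 3: curr=40, set curr.next=prev(29) | reversed so far: 40 -> 29 -> 41
Step 4: curr=22, set curr.next=prev(40) | reversed so far: 22 -> 40 -> 29 -> 41
Step 5: curr=26, set curr.next=prev(22) | reversed so far: 26 -> 22 -> 40 -> 29 -> 41
Step 6: curr=44, set curr.next=prev(26) | reversed so far: 44 -> 26 -> 22 -> 40 -> 29 -> 41
Step 7: curr=10, set curr.next=prev(44) | reversed so far: 10 -> 44 -> 26 -> 22 -> 40 -> 29 -> 41

10 -> 44 -> 26 -> 22 -> 40 -> 29 -> 41 -> None


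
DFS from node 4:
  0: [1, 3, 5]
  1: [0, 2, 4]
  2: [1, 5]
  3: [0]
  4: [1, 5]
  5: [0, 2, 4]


Visit 4, push [5, 1]
Visit 1, push [2, 0]
Visit 0, push [5, 3]
Visit 3, push []
Visit 5, push [2]
Visit 2, push []

DFS order: [4, 1, 0, 3, 5, 2]


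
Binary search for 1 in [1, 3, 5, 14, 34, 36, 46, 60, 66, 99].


Step 1: lo=0, hi=9, mid=4, val=34
Step 2: lo=0, hi=3, mid=1, val=3
Step 3: lo=0, hi=0, mid=0, val=1

Found at index 0


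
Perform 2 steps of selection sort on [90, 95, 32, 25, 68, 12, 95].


Initial: [90, 95, 32, 25, 68, 12, 95]
Step 1: min=12 at 5
  Swap: [12, 95, 32, 25, 68, 90, 95]
Step 2: min=25 at 3
  Swap: [12, 25, 32, 95, 68, 90, 95]

After 2 steps: [12, 25, 32, 95, 68, 90, 95]


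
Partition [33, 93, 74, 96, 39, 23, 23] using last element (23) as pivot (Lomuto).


Pivot: 23
  23 <= 23: swap -> [23, 93, 74, 96, 39, 33, 23]
Place pivot at 1: [23, 23, 74, 96, 39, 33, 93]

Partitioned: [23, 23, 74, 96, 39, 33, 93]


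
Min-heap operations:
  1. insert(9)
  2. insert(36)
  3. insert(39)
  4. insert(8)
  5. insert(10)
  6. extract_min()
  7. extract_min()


insert(9) -> [9]
insert(36) -> [9, 36]
insert(39) -> [9, 36, 39]
insert(8) -> [8, 9, 39, 36]
insert(10) -> [8, 9, 39, 36, 10]
extract_min()->8, [9, 10, 39, 36]
extract_min()->9, [10, 36, 39]

Final heap: [10, 36, 39]


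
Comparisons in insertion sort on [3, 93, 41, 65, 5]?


Algorithm: insertion sort
Input: [3, 93, 41, 65, 5]
Sorted: [3, 5, 41, 65, 93]

9


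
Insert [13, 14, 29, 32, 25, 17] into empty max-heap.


Insert 13: [13]
Insert 14: [14, 13]
Insert 29: [29, 13, 14]
Insert 32: [32, 29, 14, 13]
Insert 25: [32, 29, 14, 13, 25]
Insert 17: [32, 29, 17, 13, 25, 14]

Final heap: [32, 29, 17, 13, 25, 14]


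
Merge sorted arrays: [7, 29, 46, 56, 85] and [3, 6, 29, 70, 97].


Take 3 from B
Take 6 from B
Take 7 from A
Take 29 from A
Take 29 from B
Take 46 from A
Take 56 from A
Take 70 from B
Take 85 from A

Merged: [3, 6, 7, 29, 29, 46, 56, 70, 85, 97]


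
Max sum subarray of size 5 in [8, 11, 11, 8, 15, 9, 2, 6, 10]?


[0:5]: 53
[1:6]: 54
[2:7]: 45
[3:8]: 40
[4:9]: 42

Max: 54 at [1:6]


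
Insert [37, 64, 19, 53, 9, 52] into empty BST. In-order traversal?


Insert 37: root
Insert 64: R from 37
Insert 19: L from 37
Insert 53: R from 37 -> L from 64
Insert 9: L from 37 -> L from 19
Insert 52: R from 37 -> L from 64 -> L from 53

In-order: [9, 19, 37, 52, 53, 64]


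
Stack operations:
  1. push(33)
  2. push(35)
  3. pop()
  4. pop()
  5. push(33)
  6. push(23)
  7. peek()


push(33) -> [33]
push(35) -> [33, 35]
pop()->35, [33]
pop()->33, []
push(33) -> [33]
push(23) -> [33, 23]
peek()->23

Final stack: [33, 23]


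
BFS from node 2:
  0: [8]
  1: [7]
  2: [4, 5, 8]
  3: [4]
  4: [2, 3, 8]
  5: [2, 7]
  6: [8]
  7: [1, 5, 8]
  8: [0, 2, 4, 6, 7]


Visit 2, enqueue [4, 5, 8]
Visit 4, enqueue [3]
Visit 5, enqueue [7]
Visit 8, enqueue [0, 6]
Visit 3, enqueue []
Visit 7, enqueue [1]
Visit 0, enqueue []
Visit 6, enqueue []
Visit 1, enqueue []

BFS order: [2, 4, 5, 8, 3, 7, 0, 6, 1]


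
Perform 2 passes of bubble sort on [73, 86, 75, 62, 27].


Initial: [73, 86, 75, 62, 27]
Pass 1: [73, 75, 62, 27, 86] (3 swaps)
Pass 2: [73, 62, 27, 75, 86] (2 swaps)

After 2 passes: [73, 62, 27, 75, 86]


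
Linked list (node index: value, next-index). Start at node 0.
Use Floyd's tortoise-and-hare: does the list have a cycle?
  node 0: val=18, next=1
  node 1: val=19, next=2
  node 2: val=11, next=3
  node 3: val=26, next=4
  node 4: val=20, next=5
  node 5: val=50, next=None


Floyd's tortoise (slow, +1) and hare (fast, +2):
  init: slow=0, fast=0
  step 1: slow=1, fast=2
  step 2: slow=2, fast=4
  step 3: fast 4->5->None, no cycle

Cycle: no


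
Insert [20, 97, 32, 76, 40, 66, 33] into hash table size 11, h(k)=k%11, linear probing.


Insert 20: h=9 -> slot 9
Insert 97: h=9, 1 probes -> slot 10
Insert 32: h=10, 1 probes -> slot 0
Insert 76: h=10, 2 probes -> slot 1
Insert 40: h=7 -> slot 7
Insert 66: h=0, 2 probes -> slot 2
Insert 33: h=0, 3 probes -> slot 3

Table: [32, 76, 66, 33, None, None, None, 40, None, 20, 97]


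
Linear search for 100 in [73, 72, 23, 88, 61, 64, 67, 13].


i=0: 73!=100
i=1: 72!=100
i=2: 23!=100
i=3: 88!=100
i=4: 61!=100
i=5: 64!=100
i=6: 67!=100
i=7: 13!=100

Not found, 8 comps


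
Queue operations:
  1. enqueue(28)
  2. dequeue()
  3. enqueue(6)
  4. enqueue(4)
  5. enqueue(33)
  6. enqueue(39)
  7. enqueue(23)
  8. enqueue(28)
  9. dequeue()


enqueue(28) -> [28]
dequeue()->28, []
enqueue(6) -> [6]
enqueue(4) -> [6, 4]
enqueue(33) -> [6, 4, 33]
enqueue(39) -> [6, 4, 33, 39]
enqueue(23) -> [6, 4, 33, 39, 23]
enqueue(28) -> [6, 4, 33, 39, 23, 28]
dequeue()->6, [4, 33, 39, 23, 28]

Final queue: [4, 33, 39, 23, 28]


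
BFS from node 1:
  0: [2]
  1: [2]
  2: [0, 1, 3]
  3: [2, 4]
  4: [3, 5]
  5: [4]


Visit 1, enqueue [2]
Visit 2, enqueue [0, 3]
Visit 0, enqueue []
Visit 3, enqueue [4]
Visit 4, enqueue [5]
Visit 5, enqueue []

BFS order: [1, 2, 0, 3, 4, 5]


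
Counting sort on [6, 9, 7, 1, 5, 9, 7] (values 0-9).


Input: [6, 9, 7, 1, 5, 9, 7]
Counts: [0, 1, 0, 0, 0, 1, 1, 2, 0, 2]

Sorted: [1, 5, 6, 7, 7, 9, 9]


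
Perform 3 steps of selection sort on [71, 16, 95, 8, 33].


Initial: [71, 16, 95, 8, 33]
Step 1: min=8 at 3
  Swap: [8, 16, 95, 71, 33]
Step 2: min=16 at 1
  Swap: [8, 16, 95, 71, 33]
Step 3: min=33 at 4
  Swap: [8, 16, 33, 71, 95]

After 3 steps: [8, 16, 33, 71, 95]


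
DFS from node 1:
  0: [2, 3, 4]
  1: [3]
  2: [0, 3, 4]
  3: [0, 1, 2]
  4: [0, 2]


Visit 1, push [3]
Visit 3, push [2, 0]
Visit 0, push [4, 2]
Visit 2, push [4]
Visit 4, push []

DFS order: [1, 3, 0, 2, 4]


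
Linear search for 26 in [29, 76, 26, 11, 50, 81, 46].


i=0: 29!=26
i=1: 76!=26
i=2: 26==26 found!

Found at 2, 3 comps


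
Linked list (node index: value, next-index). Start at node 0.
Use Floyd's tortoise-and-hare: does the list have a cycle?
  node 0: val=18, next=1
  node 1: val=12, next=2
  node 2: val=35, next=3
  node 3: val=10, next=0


Floyd's tortoise (slow, +1) and hare (fast, +2):
  init: slow=0, fast=0
  step 1: slow=1, fast=2
  step 2: slow=2, fast=0
  step 3: slow=3, fast=2
  step 4: slow=0, fast=0
  slow == fast at node 0: cycle detected

Cycle: yes


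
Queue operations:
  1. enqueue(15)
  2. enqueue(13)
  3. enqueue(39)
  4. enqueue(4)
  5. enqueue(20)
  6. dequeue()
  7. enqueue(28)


enqueue(15) -> [15]
enqueue(13) -> [15, 13]
enqueue(39) -> [15, 13, 39]
enqueue(4) -> [15, 13, 39, 4]
enqueue(20) -> [15, 13, 39, 4, 20]
dequeue()->15, [13, 39, 4, 20]
enqueue(28) -> [13, 39, 4, 20, 28]

Final queue: [13, 39, 4, 20, 28]


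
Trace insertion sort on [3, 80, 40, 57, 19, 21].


Initial: [3, 80, 40, 57, 19, 21]
Insert 80: [3, 80, 40, 57, 19, 21]
Insert 40: [3, 40, 80, 57, 19, 21]
Insert 57: [3, 40, 57, 80, 19, 21]
Insert 19: [3, 19, 40, 57, 80, 21]
Insert 21: [3, 19, 21, 40, 57, 80]

Sorted: [3, 19, 21, 40, 57, 80]


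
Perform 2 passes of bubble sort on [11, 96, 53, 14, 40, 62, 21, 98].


Initial: [11, 96, 53, 14, 40, 62, 21, 98]
Pass 1: [11, 53, 14, 40, 62, 21, 96, 98] (5 swaps)
Pass 2: [11, 14, 40, 53, 21, 62, 96, 98] (3 swaps)

After 2 passes: [11, 14, 40, 53, 21, 62, 96, 98]


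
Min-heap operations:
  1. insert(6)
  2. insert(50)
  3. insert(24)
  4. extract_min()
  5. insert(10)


insert(6) -> [6]
insert(50) -> [6, 50]
insert(24) -> [6, 50, 24]
extract_min()->6, [24, 50]
insert(10) -> [10, 50, 24]

Final heap: [10, 50, 24]


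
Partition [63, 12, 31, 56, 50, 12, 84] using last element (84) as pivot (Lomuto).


Pivot: 84
  63 <= 84: advance i (no swap)
  12 <= 84: advance i (no swap)
  31 <= 84: advance i (no swap)
  56 <= 84: advance i (no swap)
  50 <= 84: advance i (no swap)
  12 <= 84: advance i (no swap)
Place pivot at 6: [63, 12, 31, 56, 50, 12, 84]

Partitioned: [63, 12, 31, 56, 50, 12, 84]


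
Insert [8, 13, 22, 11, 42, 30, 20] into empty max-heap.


Insert 8: [8]
Insert 13: [13, 8]
Insert 22: [22, 8, 13]
Insert 11: [22, 11, 13, 8]
Insert 42: [42, 22, 13, 8, 11]
Insert 30: [42, 22, 30, 8, 11, 13]
Insert 20: [42, 22, 30, 8, 11, 13, 20]

Final heap: [42, 22, 30, 8, 11, 13, 20]


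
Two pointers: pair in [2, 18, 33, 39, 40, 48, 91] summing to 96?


lo=0(2)+hi=6(91)=93
lo=1(18)+hi=6(91)=109
lo=1(18)+hi=5(48)=66
lo=2(33)+hi=5(48)=81
lo=3(39)+hi=5(48)=87
lo=4(40)+hi=5(48)=88

No pair found


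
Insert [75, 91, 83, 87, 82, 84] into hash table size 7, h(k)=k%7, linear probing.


Insert 75: h=5 -> slot 5
Insert 91: h=0 -> slot 0
Insert 83: h=6 -> slot 6
Insert 87: h=3 -> slot 3
Insert 82: h=5, 3 probes -> slot 1
Insert 84: h=0, 2 probes -> slot 2

Table: [91, 82, 84, 87, None, 75, 83]


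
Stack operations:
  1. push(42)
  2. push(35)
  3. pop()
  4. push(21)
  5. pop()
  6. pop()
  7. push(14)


push(42) -> [42]
push(35) -> [42, 35]
pop()->35, [42]
push(21) -> [42, 21]
pop()->21, [42]
pop()->42, []
push(14) -> [14]

Final stack: [14]


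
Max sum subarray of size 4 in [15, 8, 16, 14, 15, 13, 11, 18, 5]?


[0:4]: 53
[1:5]: 53
[2:6]: 58
[3:7]: 53
[4:8]: 57
[5:9]: 47

Max: 58 at [2:6]


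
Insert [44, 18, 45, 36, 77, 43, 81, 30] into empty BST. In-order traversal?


Insert 44: root
Insert 18: L from 44
Insert 45: R from 44
Insert 36: L from 44 -> R from 18
Insert 77: R from 44 -> R from 45
Insert 43: L from 44 -> R from 18 -> R from 36
Insert 81: R from 44 -> R from 45 -> R from 77
Insert 30: L from 44 -> R from 18 -> L from 36

In-order: [18, 30, 36, 43, 44, 45, 77, 81]


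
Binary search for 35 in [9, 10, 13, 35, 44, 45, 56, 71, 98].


Step 1: lo=0, hi=8, mid=4, val=44
Step 2: lo=0, hi=3, mid=1, val=10
Step 3: lo=2, hi=3, mid=2, val=13
Step 4: lo=3, hi=3, mid=3, val=35

Found at index 3


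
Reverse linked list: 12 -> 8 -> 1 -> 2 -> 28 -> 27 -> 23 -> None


Step 1: curr=12, set curr.next=prev(None) | reversed so far: 12
Step 2: curr=8, set curr.next=prev(12) | reversed so far: 8 -> 12
Step 3: curr=1, set curr.next=prev(8) | reversed so far: 1 -> 8 -> 12
Step 4: curr=2, set curr.next=prev(1) | reversed so far: 2 -> 1 -> 8 -> 12
Step 5: curr=28, set curr.next=prev(2) | reversed so far: 28 -> 2 -> 1 -> 8 -> 12
Step 6: curr=27, set curr.next=prev(28) | reversed so far: 27 -> 28 -> 2 -> 1 -> 8 -> 12
Step 7: curr=23, set curr.next=prev(27) | reversed so far: 23 -> 27 -> 28 -> 2 -> 1 -> 8 -> 12

23 -> 27 -> 28 -> 2 -> 1 -> 8 -> 12 -> None


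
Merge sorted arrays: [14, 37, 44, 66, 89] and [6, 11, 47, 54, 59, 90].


Take 6 from B
Take 11 from B
Take 14 from A
Take 37 from A
Take 44 from A
Take 47 from B
Take 54 from B
Take 59 from B
Take 66 from A
Take 89 from A

Merged: [6, 11, 14, 37, 44, 47, 54, 59, 66, 89, 90]


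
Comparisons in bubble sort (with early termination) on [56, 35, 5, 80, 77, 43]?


Algorithm: bubble sort (with early termination)
Input: [56, 35, 5, 80, 77, 43]
Sorted: [5, 35, 43, 56, 77, 80]

14


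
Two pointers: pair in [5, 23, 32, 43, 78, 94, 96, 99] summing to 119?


lo=0(5)+hi=7(99)=104
lo=1(23)+hi=7(99)=122
lo=1(23)+hi=6(96)=119

Yes: 23+96=119


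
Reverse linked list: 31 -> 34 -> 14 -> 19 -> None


Step 1: curr=31, set curr.next=prev(None) | reversed so far: 31
Step 2: curr=34, set curr.next=prev(31) | reversed so far: 34 -> 31
Step 3: curr=14, set curr.next=prev(34) | reversed so far: 14 -> 34 -> 31
Step 4: curr=19, set curr.next=prev(14) | reversed so far: 19 -> 14 -> 34 -> 31

19 -> 14 -> 34 -> 31 -> None


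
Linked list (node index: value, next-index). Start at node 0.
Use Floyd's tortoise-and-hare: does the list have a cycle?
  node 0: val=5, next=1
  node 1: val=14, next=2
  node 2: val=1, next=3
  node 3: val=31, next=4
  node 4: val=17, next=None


Floyd's tortoise (slow, +1) and hare (fast, +2):
  init: slow=0, fast=0
  step 1: slow=1, fast=2
  step 2: slow=2, fast=4
  step 3: fast -> None, no cycle

Cycle: no


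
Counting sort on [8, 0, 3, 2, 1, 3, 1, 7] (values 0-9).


Input: [8, 0, 3, 2, 1, 3, 1, 7]
Counts: [1, 2, 1, 2, 0, 0, 0, 1, 1, 0]

Sorted: [0, 1, 1, 2, 3, 3, 7, 8]


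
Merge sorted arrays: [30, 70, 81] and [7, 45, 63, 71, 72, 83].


Take 7 from B
Take 30 from A
Take 45 from B
Take 63 from B
Take 70 from A
Take 71 from B
Take 72 from B
Take 81 from A

Merged: [7, 30, 45, 63, 70, 71, 72, 81, 83]


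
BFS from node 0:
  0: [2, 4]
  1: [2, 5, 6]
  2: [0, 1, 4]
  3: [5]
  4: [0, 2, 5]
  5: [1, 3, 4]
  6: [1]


Visit 0, enqueue [2, 4]
Visit 2, enqueue [1]
Visit 4, enqueue [5]
Visit 1, enqueue [6]
Visit 5, enqueue [3]
Visit 6, enqueue []
Visit 3, enqueue []

BFS order: [0, 2, 4, 1, 5, 6, 3]


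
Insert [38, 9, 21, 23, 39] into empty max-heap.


Insert 38: [38]
Insert 9: [38, 9]
Insert 21: [38, 9, 21]
Insert 23: [38, 23, 21, 9]
Insert 39: [39, 38, 21, 9, 23]

Final heap: [39, 38, 21, 9, 23]


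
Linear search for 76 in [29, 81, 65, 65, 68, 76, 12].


i=0: 29!=76
i=1: 81!=76
i=2: 65!=76
i=3: 65!=76
i=4: 68!=76
i=5: 76==76 found!

Found at 5, 6 comps


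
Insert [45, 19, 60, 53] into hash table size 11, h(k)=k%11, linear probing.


Insert 45: h=1 -> slot 1
Insert 19: h=8 -> slot 8
Insert 60: h=5 -> slot 5
Insert 53: h=9 -> slot 9

Table: [None, 45, None, None, None, 60, None, None, 19, 53, None]


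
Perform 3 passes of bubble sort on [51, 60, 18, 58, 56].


Initial: [51, 60, 18, 58, 56]
Pass 1: [51, 18, 58, 56, 60] (3 swaps)
Pass 2: [18, 51, 56, 58, 60] (2 swaps)
Pass 3: [18, 51, 56, 58, 60] (0 swaps)

After 3 passes: [18, 51, 56, 58, 60]


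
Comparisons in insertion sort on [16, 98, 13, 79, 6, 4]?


Algorithm: insertion sort
Input: [16, 98, 13, 79, 6, 4]
Sorted: [4, 6, 13, 16, 79, 98]

14


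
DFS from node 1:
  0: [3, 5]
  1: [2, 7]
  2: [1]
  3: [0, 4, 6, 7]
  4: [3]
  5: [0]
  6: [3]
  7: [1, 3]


Visit 1, push [7, 2]
Visit 2, push []
Visit 7, push [3]
Visit 3, push [6, 4, 0]
Visit 0, push [5]
Visit 5, push []
Visit 4, push []
Visit 6, push []

DFS order: [1, 2, 7, 3, 0, 5, 4, 6]


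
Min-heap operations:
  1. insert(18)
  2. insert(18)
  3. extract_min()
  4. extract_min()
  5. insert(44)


insert(18) -> [18]
insert(18) -> [18, 18]
extract_min()->18, [18]
extract_min()->18, []
insert(44) -> [44]

Final heap: [44]


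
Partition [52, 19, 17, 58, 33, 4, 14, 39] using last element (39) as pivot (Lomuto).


Pivot: 39
  19 <= 39: swap -> [19, 52, 17, 58, 33, 4, 14, 39]
  17 <= 39: swap -> [19, 17, 52, 58, 33, 4, 14, 39]
  33 <= 39: swap -> [19, 17, 33, 58, 52, 4, 14, 39]
  4 <= 39: swap -> [19, 17, 33, 4, 52, 58, 14, 39]
  14 <= 39: swap -> [19, 17, 33, 4, 14, 58, 52, 39]
Place pivot at 5: [19, 17, 33, 4, 14, 39, 52, 58]

Partitioned: [19, 17, 33, 4, 14, 39, 52, 58]


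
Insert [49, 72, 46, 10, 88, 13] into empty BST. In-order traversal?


Insert 49: root
Insert 72: R from 49
Insert 46: L from 49
Insert 10: L from 49 -> L from 46
Insert 88: R from 49 -> R from 72
Insert 13: L from 49 -> L from 46 -> R from 10

In-order: [10, 13, 46, 49, 72, 88]


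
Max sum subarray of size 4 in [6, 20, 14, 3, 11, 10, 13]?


[0:4]: 43
[1:5]: 48
[2:6]: 38
[3:7]: 37

Max: 48 at [1:5]


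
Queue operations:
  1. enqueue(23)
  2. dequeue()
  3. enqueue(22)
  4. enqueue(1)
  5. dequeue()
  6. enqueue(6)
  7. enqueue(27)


enqueue(23) -> [23]
dequeue()->23, []
enqueue(22) -> [22]
enqueue(1) -> [22, 1]
dequeue()->22, [1]
enqueue(6) -> [1, 6]
enqueue(27) -> [1, 6, 27]

Final queue: [1, 6, 27]


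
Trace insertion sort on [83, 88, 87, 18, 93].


Initial: [83, 88, 87, 18, 93]
Insert 88: [83, 88, 87, 18, 93]
Insert 87: [83, 87, 88, 18, 93]
Insert 18: [18, 83, 87, 88, 93]
Insert 93: [18, 83, 87, 88, 93]

Sorted: [18, 83, 87, 88, 93]


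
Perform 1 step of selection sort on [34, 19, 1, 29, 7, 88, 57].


Initial: [34, 19, 1, 29, 7, 88, 57]
Step 1: min=1 at 2
  Swap: [1, 19, 34, 29, 7, 88, 57]

After 1 step: [1, 19, 34, 29, 7, 88, 57]


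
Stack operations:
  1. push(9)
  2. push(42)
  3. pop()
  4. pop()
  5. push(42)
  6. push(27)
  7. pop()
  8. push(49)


push(9) -> [9]
push(42) -> [9, 42]
pop()->42, [9]
pop()->9, []
push(42) -> [42]
push(27) -> [42, 27]
pop()->27, [42]
push(49) -> [42, 49]

Final stack: [42, 49]


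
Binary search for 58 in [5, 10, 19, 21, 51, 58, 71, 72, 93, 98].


Step 1: lo=0, hi=9, mid=4, val=51
Step 2: lo=5, hi=9, mid=7, val=72
Step 3: lo=5, hi=6, mid=5, val=58

Found at index 5


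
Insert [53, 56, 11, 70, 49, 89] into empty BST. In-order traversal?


Insert 53: root
Insert 56: R from 53
Insert 11: L from 53
Insert 70: R from 53 -> R from 56
Insert 49: L from 53 -> R from 11
Insert 89: R from 53 -> R from 56 -> R from 70

In-order: [11, 49, 53, 56, 70, 89]


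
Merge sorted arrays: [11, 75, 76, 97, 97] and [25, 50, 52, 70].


Take 11 from A
Take 25 from B
Take 50 from B
Take 52 from B
Take 70 from B

Merged: [11, 25, 50, 52, 70, 75, 76, 97, 97]
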